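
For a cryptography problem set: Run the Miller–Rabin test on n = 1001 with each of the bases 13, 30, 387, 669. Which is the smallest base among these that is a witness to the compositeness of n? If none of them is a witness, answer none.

n − 1 = 1000 = 2^3 · 125, so s = 3 and d = 125.
Base 13: x_0 = 13^125 mod 1001 = 923. x_0 is neither 1 nor 1000, so continue squaring. x_1 = 923^2 mod 1001 = 78. x_2 = 78^2 mod 1001 = 78. Reached i = s−1 = 2 without hitting −1: 13 is a Miller–Rabin witness and 1001 is composite.
Base 30: x_0 = 30^125 mod 1001 = 725. x_0 is neither 1 nor 1000, so continue squaring. x_1 = 725^2 mod 1001 = 100. x_2 = 100^2 mod 1001 = 991. Reached i = s−1 = 2 without hitting −1: 30 is a Miller–Rabin witness and 1001 is composite.
Base 387: x_0 = 387^125 mod 1001 = 186. x_0 is neither 1 nor 1000, so continue squaring. x_1 = 186^2 mod 1001 = 562. x_2 = 562^2 mod 1001 = 529. Reached i = s−1 = 2 without hitting −1: 387 is a Miller–Rabin witness and 1001 is composite.
Base 669: x_0 = 669^125 mod 1001 = 639. x_0 is neither 1 nor 1000, so continue squaring. x_1 = 639^2 mod 1001 = 914. x_2 = 914^2 mod 1001 = 562. Reached i = s−1 = 2 without hitting −1: 669 is a Miller–Rabin witness and 1001 is composite.
The smallest witness among the given bases is 13.

13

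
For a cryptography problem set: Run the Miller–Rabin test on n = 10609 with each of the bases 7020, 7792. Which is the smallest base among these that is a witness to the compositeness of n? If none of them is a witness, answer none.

none

n − 1 = 10608 = 2^4 · 663, so s = 4 and d = 663.
Base 7020: x_0 = 7020^663 mod 10609 = 1. x_0 = 1, so 7020 is not a witness.
Base 7792: x_0 = 7792^663 mod 10609 = 10608. x_0 = 10608 ≡ −1, so 7792 is not a witness.
No listed base is a witness for 10609.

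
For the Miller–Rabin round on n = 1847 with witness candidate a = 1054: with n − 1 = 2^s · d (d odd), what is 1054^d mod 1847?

n − 1 = 1846 = 2^1 · 923, so s = 1 and d = 923.
1054^923 mod 1847 = 1.

1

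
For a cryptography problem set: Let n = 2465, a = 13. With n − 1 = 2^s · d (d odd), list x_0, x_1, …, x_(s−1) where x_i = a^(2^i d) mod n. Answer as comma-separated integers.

n − 1 = 2464 = 2^5 · 77, so s = 5 and d = 77.
x_0 = 13^77 mod 2465 = 608.
x_1 = 608^2 mod 2465 = 2379.
x_2 = 2379^2 mod 2465 = 1.
x_3 = 1^2 mod 2465 = 1.
x_4 = 1^2 mod 2465 = 1.

608, 2379, 1, 1, 1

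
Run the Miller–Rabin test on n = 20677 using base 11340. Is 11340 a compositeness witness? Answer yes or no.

n − 1 = 20676 = 2^2 · 5169, so s = 2 and d = 5169.
Repeated squaring mod 20677: 11340^1 ≡ 11340, 11340^2 ≡ 5337, 11340^4 ≡ 11340, 11340^8 ≡ 5337, 11340^16 ≡ 11340, 11340^32 ≡ 5337, 11340^64 ≡ 11340, 11340^128 ≡ 5337, 11340^256 ≡ 11340, 11340^512 ≡ 5337, 11340^1024 ≡ 11340, 11340^2048 ≡ 5337, 11340^4096 ≡ 11340.
5169 = 4096 + 1024 + 32 + 16 + 1, so 11340^5169 ≡ 11340·11340·5337·11340·11340 ≡ 1 (mod 20677).
x_0 = 11340^5169 mod 20677 = 1.
x_0 = 1, so 11340 is not a witness.

no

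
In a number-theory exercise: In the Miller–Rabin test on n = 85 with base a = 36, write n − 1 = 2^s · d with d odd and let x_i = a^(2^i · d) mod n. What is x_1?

n − 1 = 84 = 2^2 · 21, so s = 2 and d = 21.
x_0 = 36^21 mod 85 = 66.
x_1 = 66^2 mod 85 = 21.

21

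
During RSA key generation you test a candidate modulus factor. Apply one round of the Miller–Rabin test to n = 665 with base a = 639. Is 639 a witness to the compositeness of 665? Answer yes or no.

n − 1 = 664 = 2^3 · 83, so s = 3 and d = 83.
By repeated squaring, 639^83 ≡ 179 (mod 665).
x_0 = 639^83 mod 665 = 179.
x_0 is neither 1 nor 664, so continue squaring.
x_1 = 179^2 mod 665 = 121.
x_2 = 121^2 mod 665 = 11.
Reached i = s−1 = 2 without hitting −1: 639 is a Miller–Rabin witness and 665 is composite.

yes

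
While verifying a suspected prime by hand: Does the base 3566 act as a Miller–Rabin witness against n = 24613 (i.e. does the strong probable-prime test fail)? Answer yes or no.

yes

n − 1 = 24612 = 2^2 · 6153, so s = 2 and d = 6153.
x_0 = 3566^6153 mod 24613 = 5567.
x_0 is neither 1 nor 24612, so continue squaring.
x_1 = 5567^2 mod 24613 = 3722.
Reached i = s−1 = 1 without hitting −1: 3566 is a Miller–Rabin witness and 24613 is composite.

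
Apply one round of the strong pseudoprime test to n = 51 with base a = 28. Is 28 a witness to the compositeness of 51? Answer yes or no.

yes

n − 1 = 50 = 2^1 · 25, so s = 1 and d = 25.
x_0 = 28^25 mod 51 = 40.
x_0 ∉ {1, 50} and s = 1, so 28 is a Miller–Rabin witness and 51 is composite.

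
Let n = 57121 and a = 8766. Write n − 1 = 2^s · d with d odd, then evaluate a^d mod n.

n − 1 = 57120 = 2^5 · 1785, so s = 5 and d = 1785.
8766^1785 mod 57121 = 53776.

53776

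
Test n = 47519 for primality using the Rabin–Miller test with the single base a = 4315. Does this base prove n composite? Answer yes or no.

n − 1 = 47518 = 2^1 · 23759, so s = 1 and d = 23759.
Repeated squaring mod 47519: 4315^1 ≡ 4315, 4315^2 ≡ 39296, 4315^4 ≡ 45711, 4315^8 ≡ 37572, 4315^16 ≡ 8251, 4315^32 ≡ 31793, 4315^64 ≡ 18200, 4315^128 ≡ 32570, 4315^256 ≡ 38263, 4315^512 ≡ 44298, 4315^1024 ≡ 15699, 4315^2048 ≡ 25067, 4315^4096 ≡ 10752, 4315^8192 ≡ 39296, 4315^16384 ≡ 45711.
23759 = 16384 + 4096 + 2048 + 1024 + 128 + 64 + 8 + 4 + 2 + 1, so 4315^23759 ≡ 45711·10752·25067·15699·32570·18200·37572·45711·39296·4315 ≡ 37839 (mod 47519).
x_0 = 4315^23759 mod 47519 = 37839.
x_0 ∉ {1, 47518} and s = 1, so 4315 is a Miller–Rabin witness and 47519 is composite.

yes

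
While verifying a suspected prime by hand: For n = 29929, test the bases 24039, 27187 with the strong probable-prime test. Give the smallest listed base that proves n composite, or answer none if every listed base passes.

n − 1 = 29928 = 2^3 · 3741, so s = 3 and d = 3741.
Base 24039: x_0 = 24039^3741 mod 29929 = 19988. x_0 is neither 1 nor 29928, so continue squaring. x_1 = 19988^2 mod 29929 = 27852. x_2 = 27852^2 mod 29929 = 4153. Reached i = s−1 = 2 without hitting −1: 24039 is a Miller–Rabin witness and 29929 is composite.
Base 27187: x_0 = 27187^3741 mod 29929 = 4751. x_0 is neither 1 nor 29928, so continue squaring. x_1 = 4751^2 mod 29929 = 5535. x_2 = 5535^2 mod 29929 = 18858. Reached i = s−1 = 2 without hitting −1: 27187 is a Miller–Rabin witness and 29929 is composite.
The smallest witness among the given bases is 24039.

24039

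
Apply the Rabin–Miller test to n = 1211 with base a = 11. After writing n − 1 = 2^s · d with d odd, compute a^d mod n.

n − 1 = 1210 = 2^1 · 605, so s = 1 and d = 605.
11^605 mod 1211 = 226.

226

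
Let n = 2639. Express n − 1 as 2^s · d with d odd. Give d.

1319

Halving: 2638 → 1319; 1319 is odd.
So 2638 = 2^1 · 1319.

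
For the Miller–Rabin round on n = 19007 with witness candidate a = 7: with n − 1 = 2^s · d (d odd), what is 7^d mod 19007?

3597

n − 1 = 19006 = 2^1 · 9503, so s = 1 and d = 9503.
7^9503 mod 19007 = 3597.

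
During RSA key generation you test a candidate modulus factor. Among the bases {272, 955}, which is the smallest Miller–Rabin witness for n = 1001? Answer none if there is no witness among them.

n − 1 = 1000 = 2^3 · 125, so s = 3 and d = 125.
Base 272: x_0 = 272^125 mod 1001 = 1000. x_0 = 1000 ≡ −1, so 272 is not a witness.
Base 955: x_0 = 955^125 mod 1001 = 782. x_0 is neither 1 nor 1000, so continue squaring. x_1 = 782^2 mod 1001 = 914. x_2 = 914^2 mod 1001 = 562. Reached i = s−1 = 2 without hitting −1: 955 is a Miller–Rabin witness and 1001 is composite.
The smallest witness among the given bases is 955.

955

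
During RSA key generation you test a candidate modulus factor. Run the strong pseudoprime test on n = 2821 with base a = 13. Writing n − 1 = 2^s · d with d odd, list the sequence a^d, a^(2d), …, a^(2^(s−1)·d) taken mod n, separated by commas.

650, 2171

n − 1 = 2820 = 2^2 · 705, so s = 2 and d = 705.
x_0 = 13^705 mod 2821 = 650.
x_1 = 650^2 mod 2821 = 2171.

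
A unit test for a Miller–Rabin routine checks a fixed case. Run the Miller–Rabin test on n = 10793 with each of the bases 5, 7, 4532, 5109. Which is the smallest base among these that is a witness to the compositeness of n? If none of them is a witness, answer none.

n − 1 = 10792 = 2^3 · 1349, so s = 3 and d = 1349.
Base 5: x_0 = 5^1349 mod 10793 = 201. x_0 is neither 1 nor 10792, so continue squaring. x_1 = 201^2 mod 10793 = 8022. x_2 = 8022^2 mod 10793 = 4618. Reached i = s−1 = 2 without hitting −1: 5 is a Miller–Rabin witness and 10793 is composite.
Base 7: x_0 = 7^1349 mod 10793 = 8637. x_0 is neither 1 nor 10792, so continue squaring. x_1 = 8637^2 mod 10793 = 7346. x_2 = 7346^2 mod 10793 = 9509. Reached i = s−1 = 2 without hitting −1: 7 is a Miller–Rabin witness and 10793 is composite.
Base 4532: x_0 = 4532^1349 mod 10793 = 9715. x_0 is neither 1 nor 10792, so continue squaring. x_1 = 9715^2 mod 10793 = 7233. x_2 = 7233^2 mod 10793 = 2618. Reached i = s−1 = 2 without hitting −1: 4532 is a Miller–Rabin witness and 10793 is composite.
Base 5109: x_0 = 5109^1349 mod 10793 = 4900. x_0 is neither 1 nor 10792, so continue squaring. x_1 = 4900^2 mod 10793 = 6368. x_2 = 6368^2 mod 10793 = 2123. Reached i = s−1 = 2 without hitting −1: 5109 is a Miller–Rabin witness and 10793 is composite.
The smallest witness among the given bases is 5.

5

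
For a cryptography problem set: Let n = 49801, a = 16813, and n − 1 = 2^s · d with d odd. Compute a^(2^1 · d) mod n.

n − 1 = 49800 = 2^3 · 6225, so s = 3 and d = 6225.
x_0 = 16813^6225 mod 49801 = 1570.
x_1 = 1570^2 mod 49801 = 24651.

24651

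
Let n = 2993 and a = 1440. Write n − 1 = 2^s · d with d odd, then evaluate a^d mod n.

553

n − 1 = 2992 = 2^4 · 187, so s = 4 and d = 187.
Repeated squaring mod 2993: 1440^1 ≡ 1440, 1440^2 ≡ 2444, 1440^4 ≡ 2101, 1440^8 ≡ 2519, 1440^16 ≡ 201, 1440^32 ≡ 1492, 1440^64 ≡ 2265, 1440^128 ≡ 223.
187 = 128 + 32 + 16 + 8 + 2 + 1, so 1440^187 ≡ 223·1492·201·2519·2444·1440 ≡ 553 (mod 2993).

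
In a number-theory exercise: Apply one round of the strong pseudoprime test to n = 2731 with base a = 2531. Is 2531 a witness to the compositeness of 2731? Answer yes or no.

n − 1 = 2730 = 2^1 · 1365, so s = 1 and d = 1365.
x_0 = 2531^1365 mod 2731 = 1.
x_0 = 1, so 2531 is not a witness.

no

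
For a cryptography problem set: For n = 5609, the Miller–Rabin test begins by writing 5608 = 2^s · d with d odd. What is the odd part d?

701

Halving: 5608 → 2804 → 1402 → 701; 701 is odd.
So 5608 = 2^3 · 701.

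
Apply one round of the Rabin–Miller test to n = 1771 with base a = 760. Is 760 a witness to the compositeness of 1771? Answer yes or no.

no

n − 1 = 1770 = 2^1 · 885, so s = 1 and d = 885.
x_0 = 760^885 mod 1771 = 1.
x_0 = 1, so 760 is not a witness.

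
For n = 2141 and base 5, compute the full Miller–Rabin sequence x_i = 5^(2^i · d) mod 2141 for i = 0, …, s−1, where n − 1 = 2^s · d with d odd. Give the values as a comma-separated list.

2140, 1

n − 1 = 2140 = 2^2 · 535, so s = 2 and d = 535.
x_0 = 5^535 mod 2141 = 2140.
x_1 = 2140^2 mod 2141 = 1.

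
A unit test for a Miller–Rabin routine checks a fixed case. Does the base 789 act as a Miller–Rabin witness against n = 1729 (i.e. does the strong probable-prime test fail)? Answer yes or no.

n − 1 = 1728 = 2^6 · 27, so s = 6 and d = 27.
x_0 = 789^27 mod 1729 = 664.
x_0 is neither 1 nor 1728, so continue squaring.
x_1 = 664^2 mod 1729 = 1.
x_1 = 1 but x_0 ≠ ±1, a nontrivial square root of 1 — 789 is a witness and 1729 is composite.

yes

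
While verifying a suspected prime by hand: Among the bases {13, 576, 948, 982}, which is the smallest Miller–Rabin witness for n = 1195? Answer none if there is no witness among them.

13

n − 1 = 1194 = 2^1 · 597, so s = 1 and d = 597.
Base 13: x_0 = 13^597 mod 1195 = 548. x_0 ∉ {1, 1194} and s = 1, so 13 is a Miller–Rabin witness and 1195 is composite.
Base 576: x_0 = 576^597 mod 1195 = 761. x_0 ∉ {1, 1194} and s = 1, so 576 is a Miller–Rabin witness and 1195 is composite.
Base 948: x_0 = 948^597 mod 1195 = 653. x_0 ∉ {1, 1194} and s = 1, so 948 is a Miller–Rabin witness and 1195 is composite.
Base 982: x_0 = 982^597 mod 1195 = 997. x_0 ∉ {1, 1194} and s = 1, so 982 is a Miller–Rabin witness and 1195 is composite.
The smallest witness among the given bases is 13.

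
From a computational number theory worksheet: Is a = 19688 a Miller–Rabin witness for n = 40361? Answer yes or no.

no

n − 1 = 40360 = 2^3 · 5045, so s = 3 and d = 5045.
x_0 = 19688^5045 mod 40361 = 4238.
x_0 is neither 1 nor 40360, so continue squaring.
x_1 = 4238^2 mod 40361 = 40360.
x_1 ≡ −1, so 19688 is not a witness.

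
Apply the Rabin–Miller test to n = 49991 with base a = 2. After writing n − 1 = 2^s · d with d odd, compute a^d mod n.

1

n − 1 = 49990 = 2^1 · 24995, so s = 1 and d = 24995.
2^24995 mod 49991 = 1.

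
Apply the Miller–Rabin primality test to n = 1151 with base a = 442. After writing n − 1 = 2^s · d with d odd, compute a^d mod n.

1

n − 1 = 1150 = 2^1 · 575, so s = 1 and d = 575.
442^575 mod 1151 = 1.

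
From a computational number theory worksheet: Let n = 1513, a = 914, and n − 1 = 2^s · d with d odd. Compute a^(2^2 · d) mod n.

545

n − 1 = 1512 = 2^3 · 189, so s = 3 and d = 189.
x_0 = 914^189 mod 1513 = 931.
x_1 = 931^2 mod 1513 = 1325.
x_2 = 1325^2 mod 1513 = 545.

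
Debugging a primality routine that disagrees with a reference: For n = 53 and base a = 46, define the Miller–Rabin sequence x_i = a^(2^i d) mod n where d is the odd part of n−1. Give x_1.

n − 1 = 52 = 2^2 · 13, so s = 2 and d = 13.
x_0 = 46^13 mod 53 = 1.
x_1 = 1^2 mod 53 = 1.

1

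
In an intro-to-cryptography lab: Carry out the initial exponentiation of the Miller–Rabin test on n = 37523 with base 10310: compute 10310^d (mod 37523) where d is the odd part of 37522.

21945

n − 1 = 37522 = 2^1 · 18761, so s = 1 and d = 18761.
10310^18761 mod 37523 = 21945.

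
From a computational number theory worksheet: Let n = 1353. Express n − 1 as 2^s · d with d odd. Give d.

169

Halving: 1352 → 676 → 338 → 169; 169 is odd.
So 1352 = 2^3 · 169.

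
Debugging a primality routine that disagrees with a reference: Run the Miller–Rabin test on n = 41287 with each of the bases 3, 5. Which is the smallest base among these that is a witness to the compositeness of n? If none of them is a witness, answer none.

n − 1 = 41286 = 2^1 · 20643, so s = 1 and d = 20643.
Base 3: x_0 = 3^20643 mod 41287 = 601. x_0 ∉ {1, 41286} and s = 1, so 3 is a Miller–Rabin witness and 41287 is composite.
Base 5: x_0 = 5^20643 mod 41287 = 9678. x_0 ∉ {1, 41286} and s = 1, so 5 is a Miller–Rabin witness and 41287 is composite.
The smallest witness among the given bases is 3.

3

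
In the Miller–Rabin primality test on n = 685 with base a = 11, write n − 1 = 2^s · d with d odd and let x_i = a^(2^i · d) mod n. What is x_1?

n − 1 = 684 = 2^2 · 171, so s = 2 and d = 171.
Repeated squaring mod 685: 11^1 ≡ 11, 11^2 ≡ 121, 11^4 ≡ 256, 11^8 ≡ 461, 11^16 ≡ 171, 11^32 ≡ 471, 11^64 ≡ 586, 11^128 ≡ 211.
171 = 128 + 32 + 8 + 2 + 1, so 11^171 ≡ 211·471·461·121·11 ≡ 126 (mod 685).
x_0 = 126.
x_1 = 126^2 mod 685 = 121.

121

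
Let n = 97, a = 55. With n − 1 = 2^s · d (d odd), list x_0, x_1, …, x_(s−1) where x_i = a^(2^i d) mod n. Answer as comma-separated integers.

20, 12, 47, 75, 96

n − 1 = 96 = 2^5 · 3, so s = 5 and d = 3.
x_0 = 55^3 mod 97 = 20.
x_1 = 20^2 mod 97 = 12.
x_2 = 12^2 mod 97 = 47.
x_3 = 47^2 mod 97 = 75.
x_4 = 75^2 mod 97 = 96.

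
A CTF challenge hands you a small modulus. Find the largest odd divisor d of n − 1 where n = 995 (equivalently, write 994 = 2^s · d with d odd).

Halving: 994 → 497; 497 is odd.
So 994 = 2^1 · 497.

497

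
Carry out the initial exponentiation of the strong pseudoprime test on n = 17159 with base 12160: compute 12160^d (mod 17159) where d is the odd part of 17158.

n − 1 = 17158 = 2^1 · 8579, so s = 1 and d = 8579.
12160^8579 mod 17159 = 1.

1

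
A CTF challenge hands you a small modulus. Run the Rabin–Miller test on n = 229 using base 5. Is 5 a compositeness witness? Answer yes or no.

n − 1 = 228 = 2^2 · 57, so s = 2 and d = 57.
x_0 = 5^57 mod 229 = 228.
x_0 = 228 ≡ −1, so 5 is not a witness.

no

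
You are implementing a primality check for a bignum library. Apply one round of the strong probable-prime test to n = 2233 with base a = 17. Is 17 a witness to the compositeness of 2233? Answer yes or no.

yes

n − 1 = 2232 = 2^3 · 279, so s = 3 and d = 279.
x_0 = 17^279 mod 2233 = 244.
x_0 is neither 1 nor 2232, so continue squaring.
x_1 = 244^2 mod 2233 = 1478.
x_2 = 1478^2 mod 2233 = 610.
Reached i = s−1 = 2 without hitting −1: 17 is a Miller–Rabin witness and 2233 is composite.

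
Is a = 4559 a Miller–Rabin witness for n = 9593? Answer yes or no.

n − 1 = 9592 = 2^3 · 1199, so s = 3 and d = 1199.
Repeated squaring mod 9593: 4559^1 ≡ 4559, 4559^2 ≡ 6043, 4559^4 ≡ 6891, 4559^8 ≡ 531, 4559^16 ≡ 3764, 4559^32 ≡ 8428, 4559^64 ≡ 4612, 4559^128 ≡ 2863, 4559^256 ≡ 4347, 4559^512 ≡ 7792, 4559^1024 ≡ 1167.
1199 = 1024 + 128 + 32 + 8 + 4 + 2 + 1, so 4559^1199 ≡ 1167·2863·8428·531·6891·6043·4559 ≡ 7103 (mod 9593).
x_0 = 4559^1199 mod 9593 = 7103.
x_0 is neither 1 nor 9592, so continue squaring.
x_1 = 7103^2 mod 9593 = 3022.
x_2 = 3022^2 mod 9593 = 9541.
Reached i = s−1 = 2 without hitting −1: 4559 is a Miller–Rabin witness and 9593 is composite.

yes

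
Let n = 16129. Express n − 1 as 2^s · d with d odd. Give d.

63

Halving: 16128 → 8064 → 4032 → 2016 → 1008 → 504 → 252 → 126 → 63; 63 is odd.
So 16128 = 2^8 · 63.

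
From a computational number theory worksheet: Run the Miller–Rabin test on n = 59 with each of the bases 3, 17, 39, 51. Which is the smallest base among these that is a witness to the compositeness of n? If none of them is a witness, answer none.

n − 1 = 58 = 2^1 · 29, so s = 1 and d = 29.
Base 3: x_0 = 3^29 mod 59 = 1. x_0 = 1, so 3 is not a witness.
Base 17: x_0 = 17^29 mod 59 = 1. x_0 = 1, so 17 is not a witness.
Base 39: x_0 = 39^29 mod 59 = 58. x_0 = 58 ≡ −1, so 39 is not a witness.
Base 51: x_0 = 51^29 mod 59 = 1. x_0 = 1, so 51 is not a witness.
No listed base is a witness for 59.

none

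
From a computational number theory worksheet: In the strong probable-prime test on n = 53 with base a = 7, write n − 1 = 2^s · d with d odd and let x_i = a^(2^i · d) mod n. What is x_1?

n − 1 = 52 = 2^2 · 13, so s = 2 and d = 13.
x_0 = 7^13 mod 53 = 52.
x_1 = 52^2 mod 53 = 1.

1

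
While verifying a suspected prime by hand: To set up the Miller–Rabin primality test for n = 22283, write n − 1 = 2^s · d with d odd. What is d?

11141

Halving: 22282 → 11141; 11141 is odd.
So 22282 = 2^1 · 11141.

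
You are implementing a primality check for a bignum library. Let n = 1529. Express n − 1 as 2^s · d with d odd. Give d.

Halving: 1528 → 764 → 382 → 191; 191 is odd.
So 1528 = 2^3 · 191.

191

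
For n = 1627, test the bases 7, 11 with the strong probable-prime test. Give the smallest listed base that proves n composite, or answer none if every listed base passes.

none

n − 1 = 1626 = 2^1 · 813, so s = 1 and d = 813.
Base 7: x_0 = 7^813 mod 1627 = 1. x_0 = 1, so 7 is not a witness.
Base 11: x_0 = 11^813 mod 1627 = 1. x_0 = 1, so 11 is not a witness.
No listed base is a witness for 1627.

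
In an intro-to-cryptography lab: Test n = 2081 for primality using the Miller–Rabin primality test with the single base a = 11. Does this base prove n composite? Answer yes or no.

n − 1 = 2080 = 2^5 · 65, so s = 5 and d = 65.
Repeated squaring mod 2081: 11^1 ≡ 11, 11^2 ≡ 121, 11^4 ≡ 74, 11^8 ≡ 1314, 11^16 ≡ 1447, 11^32 ≡ 323, 11^64 ≡ 279.
65 = 64 + 1, so 11^65 ≡ 279·11 ≡ 988 (mod 2081).
x_0 = 11^65 mod 2081 = 988.
x_0 is neither 1 nor 2080, so continue squaring.
x_1 = 988^2 mod 2081 = 155.
x_2 = 155^2 mod 2081 = 1134.
x_3 = 1134^2 mod 2081 = 1979.
x_4 = 1979^2 mod 2081 = 2080.
x_4 ≡ −1, so 11 is not a witness.

no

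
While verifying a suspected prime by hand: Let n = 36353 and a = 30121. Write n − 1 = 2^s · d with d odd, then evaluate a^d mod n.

25406

n − 1 = 36352 = 2^9 · 71, so s = 9 and d = 71.
30121^71 mod 36353 = 25406.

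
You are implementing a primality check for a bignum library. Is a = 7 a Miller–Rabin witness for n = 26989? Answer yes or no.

yes

n − 1 = 26988 = 2^2 · 6747, so s = 2 and d = 6747.
By repeated squaring, 7^6747 ≡ 16881 (mod 26989).
x_0 = 7^6747 mod 26989 = 16881.
x_0 is neither 1 nor 26988, so continue squaring.
x_1 = 16881^2 mod 26989 = 18299.
Reached i = s−1 = 1 without hitting −1: 7 is a Miller–Rabin witness and 26989 is composite.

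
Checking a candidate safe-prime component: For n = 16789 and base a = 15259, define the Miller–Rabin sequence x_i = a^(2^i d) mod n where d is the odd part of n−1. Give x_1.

6704

n − 1 = 16788 = 2^2 · 4197, so s = 2 and d = 4197.
x_0 = 15259^4197 mod 16789 = 13593.
x_1 = 13593^2 mod 16789 = 6704.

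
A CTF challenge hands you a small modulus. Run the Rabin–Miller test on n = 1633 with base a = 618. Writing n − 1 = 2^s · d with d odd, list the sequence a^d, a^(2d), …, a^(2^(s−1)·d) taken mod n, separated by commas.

n − 1 = 1632 = 2^5 · 51, so s = 5 and d = 51.
x_0 = 618^51 mod 1633 = 1424.
x_1 = 1424^2 mod 1633 = 1223.
x_2 = 1223^2 mod 1633 = 1534.
x_3 = 1534^2 mod 1633 = 3.
x_4 = 3^2 mod 1633 = 9.

1424, 1223, 1534, 3, 9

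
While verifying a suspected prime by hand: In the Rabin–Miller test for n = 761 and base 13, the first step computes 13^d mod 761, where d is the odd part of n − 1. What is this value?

135

n − 1 = 760 = 2^3 · 95, so s = 3 and d = 95.
Repeated squaring mod 761: 13^1 ≡ 13, 13^2 ≡ 169, 13^4 ≡ 404, 13^8 ≡ 362, 13^16 ≡ 152, 13^32 ≡ 274, 13^64 ≡ 498.
95 = 64 + 16 + 8 + 4 + 2 + 1, so 13^95 ≡ 498·152·362·404·169·13 ≡ 135 (mod 761).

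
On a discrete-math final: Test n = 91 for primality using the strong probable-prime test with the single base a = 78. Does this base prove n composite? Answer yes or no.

n − 1 = 90 = 2^1 · 45, so s = 1 and d = 45.
x_0 = 78^45 mod 91 = 78.
x_0 ∉ {1, 90} and s = 1, so 78 is a Miller–Rabin witness and 91 is composite.

yes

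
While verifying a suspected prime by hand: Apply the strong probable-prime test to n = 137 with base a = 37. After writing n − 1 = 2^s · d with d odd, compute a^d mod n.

n − 1 = 136 = 2^3 · 17, so s = 3 and d = 17.
37^17 mod 137 = 37.

37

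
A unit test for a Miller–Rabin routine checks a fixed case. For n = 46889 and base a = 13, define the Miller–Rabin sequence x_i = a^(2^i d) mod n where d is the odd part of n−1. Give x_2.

46888

n − 1 = 46888 = 2^3 · 5861, so s = 3 and d = 5861.
x_0 = 13^5861 mod 46889 = 15266.
x_1 = 15266^2 mod 46889 = 12426.
x_2 = 12426^2 mod 46889 = 46888.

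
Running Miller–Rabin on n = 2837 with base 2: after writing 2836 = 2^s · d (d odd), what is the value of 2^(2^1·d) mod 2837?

n − 1 = 2836 = 2^2 · 709, so s = 2 and d = 709.
Repeated squaring mod 2837: 2^1 ≡ 2, 2^2 ≡ 4, 2^4 ≡ 16, 2^8 ≡ 256, 2^16 ≡ 285, 2^32 ≡ 1789, 2^64 ≡ 385, 2^128 ≡ 701, 2^256 ≡ 600, 2^512 ≡ 2538.
709 = 512 + 128 + 64 + 4 + 1, so 2^709 ≡ 2538·701·385·16·2 ≡ 416 (mod 2837).
x_0 = 416.
x_1 = 416^2 mod 2837 = 2836.

2836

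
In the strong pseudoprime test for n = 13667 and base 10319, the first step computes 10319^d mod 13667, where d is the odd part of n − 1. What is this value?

10281

n − 1 = 13666 = 2^1 · 6833, so s = 1 and d = 6833.
10319^6833 mod 13667 = 10281.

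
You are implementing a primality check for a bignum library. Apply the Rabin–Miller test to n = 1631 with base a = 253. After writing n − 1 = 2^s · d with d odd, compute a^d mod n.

155

n − 1 = 1630 = 2^1 · 815, so s = 1 and d = 815.
253^815 mod 1631 = 155.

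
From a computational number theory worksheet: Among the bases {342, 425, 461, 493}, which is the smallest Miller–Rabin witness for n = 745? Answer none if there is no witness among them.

425

n − 1 = 744 = 2^3 · 93, so s = 3 and d = 93.
Base 342: x_0 = 342^93 mod 745 = 342. x_0 is neither 1 nor 744, so continue squaring. x_1 = 342^2 mod 745 = 744. x_1 ≡ −1, so 342 is not a witness.
Base 425: x_0 = 425^93 mod 745 = 245. x_0 is neither 1 nor 744, so continue squaring. x_1 = 245^2 mod 745 = 425. x_2 = 425^2 mod 745 = 335. Reached i = s−1 = 2 without hitting −1: 425 is a Miller–Rabin witness and 745 is composite.
Base 461: x_0 = 461^93 mod 745 = 136. x_0 is neither 1 nor 744, so continue squaring. x_1 = 136^2 mod 745 = 616. x_2 = 616^2 mod 745 = 251. Reached i = s−1 = 2 without hitting −1: 461 is a Miller–Rabin witness and 745 is composite.
Base 493: x_0 = 493^93 mod 745 = 33. x_0 is neither 1 nor 744, so continue squaring. x_1 = 33^2 mod 745 = 344. x_2 = 344^2 mod 745 = 626. Reached i = s−1 = 2 without hitting −1: 493 is a Miller–Rabin witness and 745 is composite.
The smallest witness among the given bases is 425.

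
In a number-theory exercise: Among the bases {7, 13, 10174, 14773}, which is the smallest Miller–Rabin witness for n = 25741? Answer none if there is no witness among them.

none

n − 1 = 25740 = 2^2 · 6435, so s = 2 and d = 6435.
Base 7: x_0 = 7^6435 mod 25741 = 25740. x_0 = 25740 ≡ −1, so 7 is not a witness.
Base 13: x_0 = 13^6435 mod 25741 = 1. x_0 = 1, so 13 is not a witness.
Base 10174: x_0 = 10174^6435 mod 25741 = 10865. x_0 is neither 1 nor 25740, so continue squaring. x_1 = 10865^2 mod 25741 = 25740. x_1 ≡ −1, so 10174 is not a witness.
Base 14773: x_0 = 14773^6435 mod 25741 = 1. x_0 = 1, so 14773 is not a witness.
No listed base is a witness for 25741.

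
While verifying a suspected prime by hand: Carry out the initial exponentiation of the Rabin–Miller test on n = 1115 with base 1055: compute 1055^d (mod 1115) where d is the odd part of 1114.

860

n − 1 = 1114 = 2^1 · 557, so s = 1 and d = 557.
1055^557 mod 1115 = 860.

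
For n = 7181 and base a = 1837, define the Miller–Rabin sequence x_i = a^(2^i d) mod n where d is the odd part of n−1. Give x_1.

n − 1 = 7180 = 2^2 · 1795, so s = 2 and d = 1795.
x_0 = 1837^1795 mod 7181 = 167.
x_1 = 167^2 mod 7181 = 6346.

6346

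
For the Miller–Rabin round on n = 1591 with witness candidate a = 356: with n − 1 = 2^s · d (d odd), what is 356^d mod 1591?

586

n − 1 = 1590 = 2^1 · 795, so s = 1 and d = 795.
By repeated squaring, 356^795 ≡ 586 (mod 1591).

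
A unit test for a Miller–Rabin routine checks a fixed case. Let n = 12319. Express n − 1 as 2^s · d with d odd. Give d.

Halving: 12318 → 6159; 6159 is odd.
So 12318 = 2^1 · 6159.

6159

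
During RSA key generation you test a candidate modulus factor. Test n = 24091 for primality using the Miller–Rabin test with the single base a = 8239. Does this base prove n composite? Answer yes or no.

no

n − 1 = 24090 = 2^1 · 12045, so s = 1 and d = 12045.
x_0 = 8239^12045 mod 24091 = 24090.
x_0 = 24090 ≡ −1, so 8239 is not a witness.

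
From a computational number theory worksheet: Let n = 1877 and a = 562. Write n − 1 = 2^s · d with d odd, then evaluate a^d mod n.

1740

n − 1 = 1876 = 2^2 · 469, so s = 2 and d = 469.
By repeated squaring, 562^469 ≡ 1740 (mod 1877).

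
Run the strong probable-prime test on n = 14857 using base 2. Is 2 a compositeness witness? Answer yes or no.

n − 1 = 14856 = 2^3 · 1857, so s = 3 and d = 1857.
Repeated squaring mod 14857: 2^1 ≡ 2, 2^2 ≡ 4, 2^4 ≡ 16, 2^8 ≡ 256, 2^16 ≡ 6108, 2^32 ≡ 1737, 2^64 ≡ 1198, 2^128 ≡ 8932, 2^256 ≡ 13391, 2^512 ≡ 9748, 2^1024 ≡ 12989.
1857 = 1024 + 512 + 256 + 64 + 1, so 2^1857 ≡ 12989·9748·13391·1198·2 ≡ 5532 (mod 14857).
x_0 = 2^1857 mod 14857 = 5532.
x_0 is neither 1 nor 14856, so continue squaring.
x_1 = 5532^2 mod 14857 = 12461.
x_2 = 12461^2 mod 14857 = 6014.
Reached i = s−1 = 2 without hitting −1: 2 is a Miller–Rabin witness and 14857 is composite.

yes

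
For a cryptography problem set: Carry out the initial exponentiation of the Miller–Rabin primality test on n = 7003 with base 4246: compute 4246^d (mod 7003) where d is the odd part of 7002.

3014

n − 1 = 7002 = 2^1 · 3501, so s = 1 and d = 3501.
4246^3501 mod 7003 = 3014.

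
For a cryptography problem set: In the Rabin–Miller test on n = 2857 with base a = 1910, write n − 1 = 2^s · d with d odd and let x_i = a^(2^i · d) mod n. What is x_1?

2856

n − 1 = 2856 = 2^3 · 357, so s = 3 and d = 357.
x_0 = 1910^357 mod 2857 = 896.
x_1 = 896^2 mod 2857 = 2856.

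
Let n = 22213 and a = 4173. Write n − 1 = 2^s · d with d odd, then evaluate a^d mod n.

20828

n − 1 = 22212 = 2^2 · 5553, so s = 2 and d = 5553.
Repeated squaring mod 22213: 4173^1 ≡ 4173, 4173^2 ≡ 21150, 4173^4 ≡ 19319, 4173^8 ≡ 935, 4173^16 ≡ 7918, 4173^32 ≡ 9638, 4173^64 ≡ 18491, 4173^128 ≡ 14585, 4173^256 ≡ 10537, 4173^512 ≡ 7795, 4173^1024 ≡ 9470, 4173^2048 ≡ 7019, 4173^4096 ≡ 20140.
5553 = 4096 + 1024 + 256 + 128 + 32 + 16 + 1, so 4173^5553 ≡ 20140·9470·10537·14585·9638·7918·4173 ≡ 20828 (mod 22213).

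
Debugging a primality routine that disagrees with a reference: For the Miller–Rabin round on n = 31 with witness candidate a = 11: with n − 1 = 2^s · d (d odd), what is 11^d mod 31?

n − 1 = 30 = 2^1 · 15, so s = 1 and d = 15.
Repeated squaring mod 31: 11^1 ≡ 11, 11^2 ≡ 28, 11^4 ≡ 9, 11^8 ≡ 19.
15 = 8 + 4 + 2 + 1, so 11^15 ≡ 19·9·28·11 ≡ 30 (mod 31).

30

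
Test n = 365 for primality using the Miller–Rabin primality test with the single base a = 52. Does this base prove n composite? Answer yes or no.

n − 1 = 364 = 2^2 · 91, so s = 2 and d = 91.
x_0 = 52^91 mod 365 = 348.
x_0 is neither 1 nor 364, so continue squaring.
x_1 = 348^2 mod 365 = 289.
Reached i = s−1 = 1 without hitting −1: 52 is a Miller–Rabin witness and 365 is composite.

yes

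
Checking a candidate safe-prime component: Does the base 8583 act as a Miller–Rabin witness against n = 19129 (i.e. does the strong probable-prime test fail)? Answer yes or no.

yes

n − 1 = 19128 = 2^3 · 2391, so s = 3 and d = 2391.
Repeated squaring mod 19129: 8583^1 ≡ 8583, 8583^2 ≡ 2110, 8583^4 ≡ 14172, 8583^8 ≡ 10213, 8583^16 ≡ 14061, 8583^32 ≡ 13506, 8583^64 ≡ 17021, 8583^128 ≡ 5736, 8583^256 ≡ 18945, 8583^512 ≡ 14727, 8583^1024 ≡ 19056, 8583^2048 ≡ 5329.
2391 = 2048 + 256 + 64 + 16 + 4 + 2 + 1, so 8583^2391 ≡ 5329·18945·17021·14061·14172·2110·8583 ≡ 8990 (mod 19129).
x_0 = 8583^2391 mod 19129 = 8990.
x_0 is neither 1 nor 19128, so continue squaring.
x_1 = 8990^2 mod 19129 = 75.
x_2 = 75^2 mod 19129 = 5625.
Reached i = s−1 = 2 without hitting −1: 8583 is a Miller–Rabin witness and 19129 is composite.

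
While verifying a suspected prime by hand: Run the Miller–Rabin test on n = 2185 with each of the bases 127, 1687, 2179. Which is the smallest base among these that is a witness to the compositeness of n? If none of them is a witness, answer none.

n − 1 = 2184 = 2^3 · 273, so s = 3 and d = 273.
Base 127: x_0 = 127^273 mod 2185 = 487. x_0 is neither 1 nor 2184, so continue squaring. x_1 = 487^2 mod 2185 = 1189. x_2 = 1189^2 mod 2185 = 26. Reached i = s−1 = 2 without hitting −1: 127 is a Miller–Rabin witness and 2185 is composite.
Base 1687: x_0 = 1687^273 mod 2185 = 2102. x_0 is neither 1 nor 2184, so continue squaring. x_1 = 2102^2 mod 2185 = 334. x_2 = 334^2 mod 2185 = 121. Reached i = s−1 = 2 without hitting −1: 1687 is a Miller–Rabin witness and 2185 is composite.
Base 2179: x_0 = 2179^273 mod 2185 = 1019. x_0 is neither 1 nor 2184, so continue squaring. x_1 = 1019^2 mod 2185 = 486. x_2 = 486^2 mod 2185 = 216. Reached i = s−1 = 2 without hitting −1: 2179 is a Miller–Rabin witness and 2185 is composite.
The smallest witness among the given bases is 127.

127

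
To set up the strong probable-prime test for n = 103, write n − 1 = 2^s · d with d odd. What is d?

Halving: 102 → 51; 51 is odd.
So 102 = 2^1 · 51.

51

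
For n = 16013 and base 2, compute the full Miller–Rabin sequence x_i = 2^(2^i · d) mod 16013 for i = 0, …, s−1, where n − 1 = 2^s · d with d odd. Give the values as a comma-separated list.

n − 1 = 16012 = 2^2 · 4003, so s = 2 and d = 4003.
x_0 = 2^4003 mod 16013 = 6145.
x_1 = 6145^2 mod 16013 = 2371.

6145, 2371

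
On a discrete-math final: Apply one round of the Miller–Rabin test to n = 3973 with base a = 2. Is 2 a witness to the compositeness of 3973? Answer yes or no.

n − 1 = 3972 = 2^2 · 993, so s = 2 and d = 993.
x_0 = 2^993 mod 3973 = 420.
x_0 is neither 1 nor 3972, so continue squaring.
x_1 = 420^2 mod 3973 = 1588.
Reached i = s−1 = 1 without hitting −1: 2 is a Miller–Rabin witness and 3973 is composite.

yes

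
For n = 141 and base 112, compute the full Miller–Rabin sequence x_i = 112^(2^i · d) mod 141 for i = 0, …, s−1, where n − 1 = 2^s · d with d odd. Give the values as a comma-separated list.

n − 1 = 140 = 2^2 · 35, so s = 2 and d = 35.
x_0 = 112^35 mod 141 = 115.
x_1 = 115^2 mod 141 = 112.

115, 112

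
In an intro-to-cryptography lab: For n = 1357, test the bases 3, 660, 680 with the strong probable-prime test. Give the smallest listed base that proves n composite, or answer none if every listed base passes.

3

n − 1 = 1356 = 2^2 · 339, so s = 2 and d = 339.
Base 3: x_0 = 3^339 mod 1357 = 41. x_0 is neither 1 nor 1356, so continue squaring. x_1 = 41^2 mod 1357 = 324. Reached i = s−1 = 1 without hitting −1: 3 is a Miller–Rabin witness and 1357 is composite.
Base 660: x_0 = 660^339 mod 1357 = 836. x_0 is neither 1 nor 1356, so continue squaring. x_1 = 836^2 mod 1357 = 41. Reached i = s−1 = 1 without hitting −1: 660 is a Miller–Rabin witness and 1357 is composite.
Base 680: x_0 = 680^339 mod 1357 = 578. x_0 is neither 1 nor 1356, so continue squaring. x_1 = 578^2 mod 1357 = 262. Reached i = s−1 = 1 without hitting −1: 680 is a Miller–Rabin witness and 1357 is composite.
The smallest witness among the given bases is 3.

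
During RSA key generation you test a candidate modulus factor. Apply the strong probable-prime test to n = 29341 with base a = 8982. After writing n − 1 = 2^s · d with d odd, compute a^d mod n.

n − 1 = 29340 = 2^2 · 7335, so s = 2 and d = 7335.
8982^7335 mod 29341 = 25011.

25011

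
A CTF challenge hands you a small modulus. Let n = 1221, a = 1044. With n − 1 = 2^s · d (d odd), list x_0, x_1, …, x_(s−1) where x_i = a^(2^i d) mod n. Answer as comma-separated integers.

615, 936

n − 1 = 1220 = 2^2 · 305, so s = 2 and d = 305.
x_0 = 1044^305 mod 1221 = 615.
x_1 = 615^2 mod 1221 = 936.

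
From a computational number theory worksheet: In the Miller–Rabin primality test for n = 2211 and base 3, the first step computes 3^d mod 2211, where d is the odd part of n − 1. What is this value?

n − 1 = 2210 = 2^1 · 1105, so s = 1 and d = 1105.
Repeated squaring mod 2211: 3^1 ≡ 3, 3^2 ≡ 9, 3^4 ≡ 81, 3^8 ≡ 2139, 3^16 ≡ 762, 3^32 ≡ 1362, 3^64 ≡ 15, 3^128 ≡ 225, 3^256 ≡ 1983, 3^512 ≡ 1131, 3^1024 ≡ 1203.
1105 = 1024 + 64 + 16 + 1, so 3^1105 ≡ 1203·15·762·3 ≡ 243 (mod 2211).

243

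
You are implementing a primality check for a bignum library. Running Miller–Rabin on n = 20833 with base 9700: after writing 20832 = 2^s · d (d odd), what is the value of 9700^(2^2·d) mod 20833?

n − 1 = 20832 = 2^5 · 651, so s = 5 and d = 651.
x_0 = 9700^651 mod 20833 = 14284.
x_1 = 14284^2 mod 20833 = 15087.
x_2 = 15087^2 mod 20833 = 17044.

17044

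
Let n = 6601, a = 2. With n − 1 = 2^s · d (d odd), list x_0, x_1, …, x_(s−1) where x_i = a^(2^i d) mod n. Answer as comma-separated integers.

n − 1 = 6600 = 2^3 · 825, so s = 3 and d = 825.
x_0 = 2^825 mod 6601 = 2738.
x_1 = 2738^2 mod 6601 = 4509.
x_2 = 4509^2 mod 6601 = 1.

2738, 4509, 1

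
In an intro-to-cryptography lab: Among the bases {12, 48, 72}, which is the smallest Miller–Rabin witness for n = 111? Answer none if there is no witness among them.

12

n − 1 = 110 = 2^1 · 55, so s = 1 and d = 55.
Base 12: x_0 = 12^55 mod 111 = 12. x_0 ∉ {1, 110} and s = 1, so 12 is a Miller–Rabin witness and 111 is composite.
Base 48: x_0 = 48^55 mod 111 = 48. x_0 ∉ {1, 110} and s = 1, so 48 is a Miller–Rabin witness and 111 is composite.
Base 72: x_0 = 72^55 mod 111 = 39. x_0 ∉ {1, 110} and s = 1, so 72 is a Miller–Rabin witness and 111 is composite.
The smallest witness among the given bases is 12.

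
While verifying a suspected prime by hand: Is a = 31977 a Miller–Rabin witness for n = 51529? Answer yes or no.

no

n − 1 = 51528 = 2^3 · 6441, so s = 3 and d = 6441.
x_0 = 31977^6441 mod 51529 = 51528.
x_0 = 51528 ≡ −1, so 31977 is not a witness.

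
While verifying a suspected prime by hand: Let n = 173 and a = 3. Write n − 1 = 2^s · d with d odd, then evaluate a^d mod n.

93

n − 1 = 172 = 2^2 · 43, so s = 2 and d = 43.
Repeated squaring mod 173: 3^1 ≡ 3, 3^2 ≡ 9, 3^4 ≡ 81, 3^8 ≡ 160, 3^16 ≡ 169, 3^32 ≡ 16.
43 = 32 + 8 + 2 + 1, so 3^43 ≡ 16·160·9·3 ≡ 93 (mod 173).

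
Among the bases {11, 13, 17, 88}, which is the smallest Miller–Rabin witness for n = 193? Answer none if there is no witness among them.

none

n − 1 = 192 = 2^6 · 3, so s = 6 and d = 3.
Base 11: x_0 = 11^3 mod 193 = 173. x_0 is neither 1 nor 192, so continue squaring. x_1 = 173^2 mod 193 = 14. x_2 = 14^2 mod 193 = 3. x_3 = 3^2 mod 193 = 9. x_4 = 9^2 mod 193 = 81. x_5 = 81^2 mod 193 = 192. x_5 ≡ −1, so 11 is not a witness.
Base 13: x_0 = 13^3 mod 193 = 74. x_0 is neither 1 nor 192, so continue squaring. x_1 = 74^2 mod 193 = 72. x_2 = 72^2 mod 193 = 166. x_3 = 166^2 mod 193 = 150. x_4 = 150^2 mod 193 = 112. x_5 = 112^2 mod 193 = 192. x_5 ≡ −1, so 13 is not a witness.
Base 17: x_0 = 17^3 mod 193 = 88. x_0 is neither 1 nor 192, so continue squaring. x_1 = 88^2 mod 193 = 24. x_2 = 24^2 mod 193 = 190. x_3 = 190^2 mod 193 = 9. x_4 = 9^2 mod 193 = 81. x_5 = 81^2 mod 193 = 192. x_5 ≡ −1, so 17 is not a witness.
Base 88: x_0 = 88^3 mod 193 = 182. x_0 is neither 1 nor 192, so continue squaring. x_1 = 182^2 mod 193 = 121. x_2 = 121^2 mod 193 = 166. x_3 = 166^2 mod 193 = 150. x_4 = 150^2 mod 193 = 112. x_5 = 112^2 mod 193 = 192. x_5 ≡ −1, so 88 is not a witness.
No listed base is a witness for 193.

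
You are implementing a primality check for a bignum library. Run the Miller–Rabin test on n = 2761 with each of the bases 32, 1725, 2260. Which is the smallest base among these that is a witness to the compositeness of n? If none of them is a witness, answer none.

none

n − 1 = 2760 = 2^3 · 345, so s = 3 and d = 345.
Base 32: x_0 = 32^345 mod 2761 = 2760. x_0 = 2760 ≡ −1, so 32 is not a witness.
Base 1725: x_0 = 1725^345 mod 2761 = 1. x_0 = 1, so 1725 is not a witness.
Base 2260: x_0 = 2260^345 mod 2761 = 1. x_0 = 1, so 2260 is not a witness.
No listed base is a witness for 2761.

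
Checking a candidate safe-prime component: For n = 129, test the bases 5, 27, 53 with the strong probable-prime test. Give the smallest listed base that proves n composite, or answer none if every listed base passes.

n − 1 = 128 = 2^7 · 1, so s = 7 and d = 1.
Base 5: x_0 = 5^1 mod 129 = 5. x_0 is neither 1 nor 128, so continue squaring. x_1 = 5^2 mod 129 = 25. x_2 = 25^2 mod 129 = 109. x_3 = 109^2 mod 129 = 13. x_4 = 13^2 mod 129 = 40. x_5 = 40^2 mod 129 = 52. x_6 = 52^2 mod 129 = 124. Reached i = s−1 = 6 without hitting −1: 5 is a Miller–Rabin witness and 129 is composite.
Base 27: x_0 = 27^1 mod 129 = 27. x_0 is neither 1 nor 128, so continue squaring. x_1 = 27^2 mod 129 = 84. x_2 = 84^2 mod 129 = 90. x_3 = 90^2 mod 129 = 102. x_4 = 102^2 mod 129 = 84. x_5 = 84^2 mod 129 = 90. x_6 = 90^2 mod 129 = 102. Reached i = s−1 = 6 without hitting −1: 27 is a Miller–Rabin witness and 129 is composite.
Base 53: x_0 = 53^1 mod 129 = 53. x_0 is neither 1 nor 128, so continue squaring. x_1 = 53^2 mod 129 = 100. x_2 = 100^2 mod 129 = 67. x_3 = 67^2 mod 129 = 103. x_4 = 103^2 mod 129 = 31. x_5 = 31^2 mod 129 = 58. x_6 = 58^2 mod 129 = 10. Reached i = s−1 = 6 without hitting −1: 53 is a Miller–Rabin witness and 129 is composite.
The smallest witness among the given bases is 5.

5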